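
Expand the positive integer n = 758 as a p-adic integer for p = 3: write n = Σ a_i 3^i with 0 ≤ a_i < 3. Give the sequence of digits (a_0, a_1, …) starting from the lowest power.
(a_0, a_1, …) = (2, 0, 0, 1, 0, 0, 1)

Repeated division by 3 gives the digits low-to-high: 758 = 2 + 1·3^3 + 1·3^6. Digit sequence: (2, 0, 0, 1, 0, 0, 1).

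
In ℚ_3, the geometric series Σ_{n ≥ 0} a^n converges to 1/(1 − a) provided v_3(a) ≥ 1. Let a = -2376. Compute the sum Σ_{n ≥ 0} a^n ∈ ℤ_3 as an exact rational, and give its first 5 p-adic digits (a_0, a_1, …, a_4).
Σ a^n = 1/(1 − a) = 1/2377;  first 5 digits = (1, 0, 0, 2, 0)

v_3(a) = 3 ≥ 1, so the series converges in ℤ_3 to 1/(1 − a) = 1/(1 − (-2376)) = 1/2377. Expand this rational in ℤ_3: compute digits iteratively via d_i = x_i mod 3, x_{i+1} = (x_i − d_i)/3. The first 5 digits are (1, 0, 0, 2, 0).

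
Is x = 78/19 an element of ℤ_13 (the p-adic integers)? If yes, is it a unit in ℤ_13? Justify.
x ∈ ℤ_13 but not a unit; v_13(x) = 1 > 0

ℤ_13 = {x ∈ ℚ_13 : v_13(x) ≥ 0} and ℤ_13^× = {x ∈ ℤ_13 : v_13(x) = 0}. Here v_13(78/19) = v_13(num) − v_13(den) = 1; compare against these criteria.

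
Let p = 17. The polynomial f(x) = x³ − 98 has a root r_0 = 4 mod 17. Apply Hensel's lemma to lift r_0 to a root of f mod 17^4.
r_3 = 48352 (mod 83521)

Hensel: r_{i+1} = r_i − f(r_i)/f′(r_i) mod 17^{i+2}, where f′(x) = 3x². Iterate:
  r_0 = 4 (mod 17)
  r_1 = 89 (mod 289)
  r_2 = 4135 (mod 4913)
  r_3 = 48352 (mod 83521)
Final: r = 48352 with f(r) ≡ 0 mod 17^4.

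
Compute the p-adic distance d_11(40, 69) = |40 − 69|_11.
d_11(40, 69) = 1

Step 1 — x − y = 40 − 69 = -29. Step 2 — v_11(-29) = 0 (factor: -29 = −(11^0 · 29); the sign does not affect v_p). Step 3 — |x − y|_11 = 11^{0} = 1.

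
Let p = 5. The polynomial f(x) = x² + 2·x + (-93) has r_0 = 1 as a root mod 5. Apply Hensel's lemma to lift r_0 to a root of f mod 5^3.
r_2 = 61 (mod 125)

Hensel: r_{i+1} = r_i − f(r_i)·(f′(r_i))^{-1} mod 5^{i+2}, f′(x) = 2x + 2. Iterate:
  r_0 = 1 (mod 5)
  r_1 = 11 (mod 25)
  r_2 = 61 (mod 125)
Final: r = 61 satisfies f(r) ≡ 0 mod 5^3.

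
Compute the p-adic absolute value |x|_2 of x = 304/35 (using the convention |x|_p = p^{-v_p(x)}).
|304/35|_2 = 1/16

Step 1 — compute v_2(x) by factoring powers of 2 out of the numerator and denominator: v_2(304/35) = 4. Step 2 — apply |x|_p = p^{-v_p(x)} = 2^{-4} = 1/16.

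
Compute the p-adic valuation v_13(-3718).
v_13(-3718) = 2

v_13(n) is the largest exponent k such that 13^k divides n. Factor out: -3718 = -13^2 · 22. (Sign doesn't affect v_p.) So v_13(-3718) = 2.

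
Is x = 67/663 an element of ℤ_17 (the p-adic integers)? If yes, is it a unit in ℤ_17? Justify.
x ∉ ℤ_17 (v_17(x) = -1 < 0)

ℤ_17 = {x ∈ ℚ_17 : v_17(x) ≥ 0} and ℤ_17^× = {x ∈ ℤ_17 : v_17(x) = 0}. Here v_17(67/663) = v_17(num) − v_17(den) = -1; compare against these criteria.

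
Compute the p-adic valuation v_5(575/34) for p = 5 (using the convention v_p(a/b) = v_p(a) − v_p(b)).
v_5(575/34) = 2

Factor powers of 5 from the numerator and denominator of the reduced fraction: 575 = 5^2 · 23 and 34 = 5^0 · 34. Apply v_p(a/b) = v_p(a) − v_p(b): v_5(575/34) = 2 − 0 = 2.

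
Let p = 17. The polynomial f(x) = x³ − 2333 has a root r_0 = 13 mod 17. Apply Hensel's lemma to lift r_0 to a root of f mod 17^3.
r_2 = 1509 (mod 4913)

Hensel: r_{i+1} = r_i − f(r_i)/f′(r_i) mod 17^{i+2}, where f′(x) = 3x². Iterate:
  r_0 = 13 (mod 17)
  r_1 = 64 (mod 289)
  r_2 = 1509 (mod 4913)
Final: r = 1509 with f(r) ≡ 0 mod 17^3.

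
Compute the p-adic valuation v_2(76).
v_2(76) = 2

v_2(n) is the largest exponent k such that 2^k divides n. Factor out: 76 = 2^2 · 19. (Sign doesn't affect v_p.) So v_2(76) = 2.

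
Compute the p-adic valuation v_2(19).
v_2(19) = 0

v_2(n) is the largest exponent k such that 2^k divides n. Factor out: 19 = 2^0 · 19. (Sign doesn't affect v_p.) So v_2(19) = 0.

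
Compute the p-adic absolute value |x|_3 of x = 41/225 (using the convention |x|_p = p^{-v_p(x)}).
|41/225|_3 = 9

Step 1 — compute v_3(x) by factoring powers of 3 out of the numerator and denominator: v_3(41/225) = -2. Step 2 — apply |x|_p = p^{-v_p(x)} = 3^{2} = 9.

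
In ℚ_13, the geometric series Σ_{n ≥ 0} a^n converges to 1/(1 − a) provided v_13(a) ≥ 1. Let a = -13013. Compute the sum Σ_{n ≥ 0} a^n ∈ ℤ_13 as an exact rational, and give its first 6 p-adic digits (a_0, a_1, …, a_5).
Σ a^n = 1/(1 − a) = 1/13014;  first 6 digits = (1, 0, 1, 7, 0, 1)

v_13(a) = 2 ≥ 1, so the series converges in ℤ_13 to 1/(1 − a) = 1/(1 − (-13013)) = 1/13014. Expand this rational in ℤ_13: compute digits iteratively via d_i = x_i mod 13, x_{i+1} = (x_i − d_i)/13. The first 6 digits are (1, 0, 1, 7, 0, 1).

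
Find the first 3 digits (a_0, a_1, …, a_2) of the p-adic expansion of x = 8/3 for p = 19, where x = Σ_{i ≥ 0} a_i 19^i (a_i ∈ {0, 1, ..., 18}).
(a_0, …, a_2) = (9, 6, 6)

v_19(8/3) = 0 (numerator and denominator both coprime to 19), so x ∈ ℤ_19^×. Compute digits iteratively via a_i = x_i mod 19, x_{i+1} = (x_i − a_i)/19, with x_0 = x:
  x_0 = 8/3;  a_0 = 9;  x_1 = (x_0 − 9)/19 = -1/3
  x_1 = -1/3;  a_1 = 6;  x_2 = (x_1 − 6)/19 = -1/3
  x_2 = -1/3;  a_2 = 6;  x_3 = (x_2 − 6)/19 = -1/3
Digits: (9, 6, 6).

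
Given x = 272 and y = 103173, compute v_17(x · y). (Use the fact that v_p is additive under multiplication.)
v_17(28063056) = 4

v_p(x) = 1 (factor: 272 = 17^1 · 16); v_p(y) = 3 (factor: 103173 = 17^3 · 21). Additivity: v_p(xy) = v_p(x) + v_p(y) = 1 + 3 = 4. (Direct check: xy = 28063056 = 17^4 · (336).)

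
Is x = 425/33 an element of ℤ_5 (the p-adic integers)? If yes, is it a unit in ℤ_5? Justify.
x ∈ ℤ_5 but not a unit; v_5(x) = 2 > 0

ℤ_5 = {x ∈ ℚ_5 : v_5(x) ≥ 0} and ℤ_5^× = {x ∈ ℤ_5 : v_5(x) = 0}. Here v_5(425/33) = v_5(num) − v_5(den) = 2; compare against these criteria.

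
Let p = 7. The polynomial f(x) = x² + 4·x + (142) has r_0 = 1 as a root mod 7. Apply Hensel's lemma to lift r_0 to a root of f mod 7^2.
r_1 = 1 (mod 49)

Hensel: r_{i+1} = r_i − f(r_i)·(f′(r_i))^{-1} mod 7^{i+2}, f′(x) = 2x + 4. Iterate:
  r_0 = 1 (mod 7)
  r_1 = 1 (mod 49)
Final: r = 1 satisfies f(r) ≡ 0 mod 7^2.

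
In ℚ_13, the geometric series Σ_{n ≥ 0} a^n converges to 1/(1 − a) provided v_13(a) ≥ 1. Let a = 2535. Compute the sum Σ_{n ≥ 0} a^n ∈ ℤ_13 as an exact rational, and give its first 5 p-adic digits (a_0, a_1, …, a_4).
Σ a^n = 1/(1 − a) = -1/2534;  first 5 digits = (1, 0, 2, 1, 4)

v_13(a) = 2 ≥ 1, so the series converges in ℤ_13 to 1/(1 − a) = 1/(1 − 2535) = -1/2534. Expand this rational in ℤ_13: compute digits iteratively via d_i = x_i mod 13, x_{i+1} = (x_i − d_i)/13. The first 5 digits are (1, 0, 2, 1, 4).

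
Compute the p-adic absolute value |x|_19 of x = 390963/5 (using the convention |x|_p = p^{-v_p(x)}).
|390963/5|_19 = 1/130321

Step 1 — compute v_19(x) by factoring powers of 19 out of the numerator and denominator: v_19(390963/5) = 4. Step 2 — apply |x|_p = p^{-v_p(x)} = 19^{-4} = 1/130321.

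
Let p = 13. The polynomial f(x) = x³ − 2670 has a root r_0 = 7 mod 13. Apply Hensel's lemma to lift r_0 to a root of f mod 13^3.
r_2 = 1983 (mod 2197)

Hensel: r_{i+1} = r_i − f(r_i)/f′(r_i) mod 13^{i+2}, where f′(x) = 3x². Iterate:
  r_0 = 7 (mod 13)
  r_1 = 124 (mod 169)
  r_2 = 1983 (mod 2197)
Final: r = 1983 with f(r) ≡ 0 mod 13^3.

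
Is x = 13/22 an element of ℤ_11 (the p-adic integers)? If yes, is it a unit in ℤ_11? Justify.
x ∉ ℤ_11 (v_11(x) = -1 < 0)

ℤ_11 = {x ∈ ℚ_11 : v_11(x) ≥ 0} and ℤ_11^× = {x ∈ ℤ_11 : v_11(x) = 0}. Here v_11(13/22) = v_11(num) − v_11(den) = -1; compare against these criteria.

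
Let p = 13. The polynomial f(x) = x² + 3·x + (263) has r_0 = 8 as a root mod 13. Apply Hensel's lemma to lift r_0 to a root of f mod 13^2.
r_1 = 34 (mod 169)

Hensel: r_{i+1} = r_i − f(r_i)·(f′(r_i))^{-1} mod 13^{i+2}, f′(x) = 2x + 3. Iterate:
  r_0 = 8 (mod 13)
  r_1 = 34 (mod 169)
Final: r = 34 satisfies f(r) ≡ 0 mod 13^2.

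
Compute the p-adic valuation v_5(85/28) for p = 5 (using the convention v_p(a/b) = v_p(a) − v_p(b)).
v_5(85/28) = 1

Factor powers of 5 from the numerator and denominator of the reduced fraction: 85 = 5^1 · 17 and 28 = 5^0 · 28. Apply v_p(a/b) = v_p(a) − v_p(b): v_5(85/28) = 1 − 0 = 1.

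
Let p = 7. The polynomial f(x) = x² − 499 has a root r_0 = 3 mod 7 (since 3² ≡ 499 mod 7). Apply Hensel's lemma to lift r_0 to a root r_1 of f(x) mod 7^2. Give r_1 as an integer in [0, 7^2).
r_1 = 3 (mod 49)

Hensel's recurrence: r_{i+1} = r_i − f(r_i)·(f′(r_i))^{-1} mod 7^{i+2}, with f′(x) = 2x. Iterate:
  r_0 = 3 (mod 7)
  r_1 = 3 (mod 49)
Final: r_1 = 3, and one checks f(r_1) ≡ 0 mod 7^2.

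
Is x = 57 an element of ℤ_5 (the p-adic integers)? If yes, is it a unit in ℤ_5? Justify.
x ∈ ℤ_5^× (unit); v_5(x) = 0

ℤ_5 = {x ∈ ℚ_5 : v_5(x) ≥ 0} and ℤ_5^× = {x ∈ ℤ_5 : v_5(x) = 0}. Here v_5(57) = v_5(num) − v_5(den) = 0; compare against these criteria.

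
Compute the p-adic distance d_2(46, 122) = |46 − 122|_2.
d_2(46, 122) = 1/4

Step 1 — x − y = 46 − 122 = -76. Step 2 — v_2(-76) = 2 (factor: -76 = −(2^2 · 19); the sign does not affect v_p). Step 3 — |x − y|_2 = 2^{-2} = 1/4.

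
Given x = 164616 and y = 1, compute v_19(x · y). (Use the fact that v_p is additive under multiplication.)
v_19(164616) = 3

v_p(x) = 3 (factor: 164616 = 19^3 · 24); v_p(y) = 0 (factor: 1 = 19^0 · 1). Additivity: v_p(xy) = v_p(x) + v_p(y) = 3 + 0 = 3. (Direct check: xy = 164616 = 19^3 · (24).)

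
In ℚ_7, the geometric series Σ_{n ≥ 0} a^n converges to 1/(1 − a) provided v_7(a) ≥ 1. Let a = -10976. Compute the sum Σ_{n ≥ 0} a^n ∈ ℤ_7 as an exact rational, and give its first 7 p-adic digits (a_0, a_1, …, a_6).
Σ a^n = 1/(1 − a) = 1/10977;  first 7 digits = (1, 0, 0, 3, 2, 6, 1)

v_7(a) = 3 ≥ 1, so the series converges in ℤ_7 to 1/(1 − a) = 1/(1 − (-10976)) = 1/10977. Expand this rational in ℤ_7: compute digits iteratively via d_i = x_i mod 7, x_{i+1} = (x_i − d_i)/7. The first 7 digits are (1, 0, 0, 3, 2, 6, 1).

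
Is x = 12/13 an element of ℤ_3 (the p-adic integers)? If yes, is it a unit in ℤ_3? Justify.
x ∈ ℤ_3 but not a unit; v_3(x) = 1 > 0

ℤ_3 = {x ∈ ℚ_3 : v_3(x) ≥ 0} and ℤ_3^× = {x ∈ ℤ_3 : v_3(x) = 0}. Here v_3(12/13) = v_3(num) − v_3(den) = 1; compare against these criteria.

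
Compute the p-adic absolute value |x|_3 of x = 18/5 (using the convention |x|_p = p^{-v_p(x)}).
|18/5|_3 = 1/9

Step 1 — compute v_3(x) by factoring powers of 3 out of the numerator and denominator: v_3(18/5) = 2. Step 2 — apply |x|_p = p^{-v_p(x)} = 3^{-2} = 1/9.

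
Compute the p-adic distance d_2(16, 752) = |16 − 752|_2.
d_2(16, 752) = 1/32

Step 1 — x − y = 16 − 752 = -736. Step 2 — v_2(-736) = 5 (factor: -736 = −(2^5 · 23); the sign does not affect v_p). Step 3 — |x − y|_2 = 2^{-5} = 1/32.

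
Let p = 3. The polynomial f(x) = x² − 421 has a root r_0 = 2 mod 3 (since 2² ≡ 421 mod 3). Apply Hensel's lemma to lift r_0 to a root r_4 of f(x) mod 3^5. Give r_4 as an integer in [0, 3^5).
r_4 = 158 (mod 243)

Hensel's recurrence: r_{i+1} = r_i − f(r_i)·(f′(r_i))^{-1} mod 3^{i+2}, with f′(x) = 2x. Iterate:
  r_0 = 2 (mod 3)
  r_1 = 5 (mod 9)
  r_2 = 23 (mod 27)
  r_3 = 77 (mod 81)
  r_4 = 158 (mod 243)
Final: r_4 = 158, and one checks f(r_4) ≡ 0 mod 3^5.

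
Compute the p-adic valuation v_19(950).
v_19(950) = 1

v_19(n) is the largest exponent k such that 19^k divides n. Factor out: 950 = 19^1 · 50. (Sign doesn't affect v_p.) So v_19(950) = 1.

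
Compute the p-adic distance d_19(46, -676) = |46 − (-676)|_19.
d_19(46, -676) = 1/361

Step 1 — x − y = 46 − (-676) = 722. Step 2 — v_19(722) = 2 (factor: 722 = (19^2 · 2); the sign does not affect v_p). Step 3 — |x − y|_19 = 19^{-2} = 1/361.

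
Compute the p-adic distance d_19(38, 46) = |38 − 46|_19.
d_19(38, 46) = 1

Step 1 — x − y = 38 − 46 = -8. Step 2 — v_19(-8) = 0 (factor: -8 = −(19^0 · 8); the sign does not affect v_p). Step 3 — |x − y|_19 = 19^{0} = 1.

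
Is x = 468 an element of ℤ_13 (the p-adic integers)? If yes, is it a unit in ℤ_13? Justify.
x ∈ ℤ_13 but not a unit; v_13(x) = 1 > 0

ℤ_13 = {x ∈ ℚ_13 : v_13(x) ≥ 0} and ℤ_13^× = {x ∈ ℤ_13 : v_13(x) = 0}. Here v_13(468) = v_13(num) − v_13(den) = 1; compare against these criteria.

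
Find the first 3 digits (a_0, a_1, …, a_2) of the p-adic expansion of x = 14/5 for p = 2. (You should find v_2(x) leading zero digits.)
(a_0, …, a_2) = (0, 1, 1)

v_2(14/5) = 1, so a_0 = ... = a_0 = 0. Factor out: x = 2^1 · u with u = 7/5 a unit in ℤ_2. Expand u iteratively via a_{v+i} = u_i mod 2, u_{i+1} = (u_i − a_{v+i})/2:
  u_0 = 7/5;  a_1 = 1;  u_1 = (u_0 − 1)/2 = 1/5
  u_1 = 1/5;  a_2 = 1;  u_2 = (u_1 − 1)/2 = -2/5
Digits: (0, 1, 1).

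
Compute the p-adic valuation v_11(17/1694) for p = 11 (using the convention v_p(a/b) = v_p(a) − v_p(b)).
v_11(17/1694) = -2

Factor powers of 11 from the numerator and denominator of the reduced fraction: 17 = 11^0 · 17 and 1694 = 11^2 · 14. Apply v_p(a/b) = v_p(a) − v_p(b): v_11(17/1694) = 0 − 2 = -2.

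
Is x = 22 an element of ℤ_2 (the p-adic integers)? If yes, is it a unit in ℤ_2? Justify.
x ∈ ℤ_2 but not a unit; v_2(x) = 1 > 0

ℤ_2 = {x ∈ ℚ_2 : v_2(x) ≥ 0} and ℤ_2^× = {x ∈ ℤ_2 : v_2(x) = 0}. Here v_2(22) = v_2(num) − v_2(den) = 1; compare against these criteria.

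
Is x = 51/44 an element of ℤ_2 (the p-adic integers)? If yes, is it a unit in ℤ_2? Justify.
x ∉ ℤ_2 (v_2(x) = -2 < 0)

ℤ_2 = {x ∈ ℚ_2 : v_2(x) ≥ 0} and ℤ_2^× = {x ∈ ℤ_2 : v_2(x) = 0}. Here v_2(51/44) = v_2(num) − v_2(den) = -2; compare against these criteria.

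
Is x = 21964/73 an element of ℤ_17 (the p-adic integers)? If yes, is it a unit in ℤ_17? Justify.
x ∈ ℤ_17 but not a unit; v_17(x) = 2 > 0

ℤ_17 = {x ∈ ℚ_17 : v_17(x) ≥ 0} and ℤ_17^× = {x ∈ ℤ_17 : v_17(x) = 0}. Here v_17(21964/73) = v_17(num) − v_17(den) = 2; compare against these criteria.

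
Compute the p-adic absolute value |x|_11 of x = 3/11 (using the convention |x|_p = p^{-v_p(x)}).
|3/11|_11 = 11

Step 1 — compute v_11(x) by factoring powers of 11 out of the numerator and denominator: v_11(3/11) = -1. Step 2 — apply |x|_p = p^{-v_p(x)} = 11^{1} = 11.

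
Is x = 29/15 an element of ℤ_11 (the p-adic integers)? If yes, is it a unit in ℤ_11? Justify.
x ∈ ℤ_11^× (unit); v_11(x) = 0

ℤ_11 = {x ∈ ℚ_11 : v_11(x) ≥ 0} and ℤ_11^× = {x ∈ ℤ_11 : v_11(x) = 0}. Here v_11(29/15) = v_11(num) − v_11(den) = 0; compare against these criteria.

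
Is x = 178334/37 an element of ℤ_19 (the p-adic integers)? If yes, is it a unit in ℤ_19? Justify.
x ∈ ℤ_19 but not a unit; v_19(x) = 3 > 0

ℤ_19 = {x ∈ ℚ_19 : v_19(x) ≥ 0} and ℤ_19^× = {x ∈ ℤ_19 : v_19(x) = 0}. Here v_19(178334/37) = v_19(num) − v_19(den) = 3; compare against these criteria.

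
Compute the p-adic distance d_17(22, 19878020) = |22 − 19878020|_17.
d_17(22, 19878020) = 1/1419857

Step 1 — x − y = 22 − 19878020 = -19877998. Step 2 — v_17(-19877998) = 5 (factor: -19877998 = −(17^5 · 14); the sign does not affect v_p). Step 3 — |x − y|_17 = 17^{-5} = 1/1419857.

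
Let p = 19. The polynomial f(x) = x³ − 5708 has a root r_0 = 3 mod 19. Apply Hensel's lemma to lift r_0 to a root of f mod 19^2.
r_1 = 307 (mod 361)

Hensel: r_{i+1} = r_i − f(r_i)/f′(r_i) mod 19^{i+2}, where f′(x) = 3x². Iterate:
  r_0 = 3 (mod 19)
  r_1 = 307 (mod 361)
Final: r = 307 with f(r) ≡ 0 mod 19^2.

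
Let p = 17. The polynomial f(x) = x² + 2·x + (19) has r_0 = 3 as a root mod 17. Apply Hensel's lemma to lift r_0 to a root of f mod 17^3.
r_2 = 649 (mod 4913)

Hensel: r_{i+1} = r_i − f(r_i)·(f′(r_i))^{-1} mod 17^{i+2}, f′(x) = 2x + 2. Iterate:
  r_0 = 3 (mod 17)
  r_1 = 71 (mod 289)
  r_2 = 649 (mod 4913)
Final: r = 649 satisfies f(r) ≡ 0 mod 17^3.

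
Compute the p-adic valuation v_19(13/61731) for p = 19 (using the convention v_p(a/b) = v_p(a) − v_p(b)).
v_19(13/61731) = -3

Factor powers of 19 from the numerator and denominator of the reduced fraction: 13 = 19^0 · 13 and 61731 = 19^3 · 9. Apply v_p(a/b) = v_p(a) − v_p(b): v_19(13/61731) = 0 − 3 = -3.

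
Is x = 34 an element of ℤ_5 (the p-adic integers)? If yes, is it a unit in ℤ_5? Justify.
x ∈ ℤ_5^× (unit); v_5(x) = 0

ℤ_5 = {x ∈ ℚ_5 : v_5(x) ≥ 0} and ℤ_5^× = {x ∈ ℤ_5 : v_5(x) = 0}. Here v_5(34) = v_5(num) − v_5(den) = 0; compare against these criteria.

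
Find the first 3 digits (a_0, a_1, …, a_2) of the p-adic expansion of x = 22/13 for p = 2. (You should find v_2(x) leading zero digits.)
(a_0, …, a_2) = (0, 1, 1)

v_2(22/13) = 1, so a_0 = ... = a_0 = 0. Factor out: x = 2^1 · u with u = 11/13 a unit in ℤ_2. Expand u iteratively via a_{v+i} = u_i mod 2, u_{i+1} = (u_i − a_{v+i})/2:
  u_0 = 11/13;  a_1 = 1;  u_1 = (u_0 − 1)/2 = -1/13
  u_1 = -1/13;  a_2 = 1;  u_2 = (u_1 − 1)/2 = -7/13
Digits: (0, 1, 1).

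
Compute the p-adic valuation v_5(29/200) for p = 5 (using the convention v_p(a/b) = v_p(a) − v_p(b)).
v_5(29/200) = -2

Factor powers of 5 from the numerator and denominator of the reduced fraction: 29 = 5^0 · 29 and 200 = 5^2 · 8. Apply v_p(a/b) = v_p(a) − v_p(b): v_5(29/200) = 0 − 2 = -2.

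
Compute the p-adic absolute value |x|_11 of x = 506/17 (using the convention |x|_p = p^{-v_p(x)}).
|506/17|_11 = 1/11

Step 1 — compute v_11(x) by factoring powers of 11 out of the numerator and denominator: v_11(506/17) = 1. Step 2 — apply |x|_p = p^{-v_p(x)} = 11^{-1} = 1/11.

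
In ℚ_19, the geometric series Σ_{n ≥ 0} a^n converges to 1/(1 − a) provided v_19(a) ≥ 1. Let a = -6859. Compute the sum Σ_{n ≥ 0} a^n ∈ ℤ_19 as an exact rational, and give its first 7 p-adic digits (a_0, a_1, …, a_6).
Σ a^n = 1/(1 − a) = 1/6860;  first 7 digits = (1, 0, 0, 18, 18, 18, 0)

v_19(a) = 3 ≥ 1, so the series converges in ℤ_19 to 1/(1 − a) = 1/(1 − (-6859)) = 1/6860. Expand this rational in ℤ_19: compute digits iteratively via d_i = x_i mod 19, x_{i+1} = (x_i − d_i)/19. The first 7 digits are (1, 0, 0, 18, 18, 18, 0).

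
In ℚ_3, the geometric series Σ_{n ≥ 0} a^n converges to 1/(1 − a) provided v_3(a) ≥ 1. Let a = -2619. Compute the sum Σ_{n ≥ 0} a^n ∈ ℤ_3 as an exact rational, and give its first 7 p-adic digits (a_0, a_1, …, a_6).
Σ a^n = 1/(1 − a) = 1/2620;  first 7 digits = (1, 0, 0, 2, 0, 1, 0)

v_3(a) = 3 ≥ 1, so the series converges in ℤ_3 to 1/(1 − a) = 1/(1 − (-2619)) = 1/2620. Expand this rational in ℤ_3: compute digits iteratively via d_i = x_i mod 3, x_{i+1} = (x_i − d_i)/3. The first 7 digits are (1, 0, 0, 2, 0, 1, 0).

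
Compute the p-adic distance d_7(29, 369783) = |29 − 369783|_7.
d_7(29, 369783) = 1/16807

Step 1 — x − y = 29 − 369783 = -369754. Step 2 — v_7(-369754) = 5 (factor: -369754 = −(7^5 · 22); the sign does not affect v_p). Step 3 — |x − y|_7 = 7^{-5} = 1/16807.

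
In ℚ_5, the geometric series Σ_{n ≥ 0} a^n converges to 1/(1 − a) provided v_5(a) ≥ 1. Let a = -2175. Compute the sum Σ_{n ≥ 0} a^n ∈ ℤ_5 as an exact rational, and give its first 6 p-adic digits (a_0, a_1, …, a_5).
Σ a^n = 1/(1 − a) = 1/2176;  first 6 digits = (1, 0, 3, 2, 0, 3)

v_5(a) = 2 ≥ 1, so the series converges in ℤ_5 to 1/(1 − a) = 1/(1 − (-2175)) = 1/2176. Expand this rational in ℤ_5: compute digits iteratively via d_i = x_i mod 5, x_{i+1} = (x_i − d_i)/5. The first 6 digits are (1, 0, 3, 2, 0, 3).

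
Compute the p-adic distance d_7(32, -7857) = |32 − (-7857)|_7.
d_7(32, -7857) = 1/343

Step 1 — x − y = 32 − (-7857) = 7889. Step 2 — v_7(7889) = 3 (factor: 7889 = (7^3 · 23); the sign does not affect v_p). Step 3 — |x − y|_7 = 7^{-3} = 1/343.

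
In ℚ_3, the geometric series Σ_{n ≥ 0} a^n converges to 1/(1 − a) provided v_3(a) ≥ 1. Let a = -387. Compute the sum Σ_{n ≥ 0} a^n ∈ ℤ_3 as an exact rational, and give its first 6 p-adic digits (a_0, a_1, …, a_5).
Σ a^n = 1/(1 − a) = 1/388;  first 6 digits = (1, 0, 2, 0, 2, 2)

v_3(a) = 2 ≥ 1, so the series converges in ℤ_3 to 1/(1 − a) = 1/(1 − (-387)) = 1/388. Expand this rational in ℤ_3: compute digits iteratively via d_i = x_i mod 3, x_{i+1} = (x_i − d_i)/3. The first 6 digits are (1, 0, 2, 0, 2, 2).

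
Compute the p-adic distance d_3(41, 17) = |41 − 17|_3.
d_3(41, 17) = 1/3

Step 1 — x − y = 41 − 17 = 24. Step 2 — v_3(24) = 1 (factor: 24 = (3^1 · 8); the sign does not affect v_p). Step 3 — |x − y|_3 = 3^{-1} = 1/3.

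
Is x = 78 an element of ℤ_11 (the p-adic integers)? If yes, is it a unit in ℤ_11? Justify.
x ∈ ℤ_11^× (unit); v_11(x) = 0

ℤ_11 = {x ∈ ℚ_11 : v_11(x) ≥ 0} and ℤ_11^× = {x ∈ ℤ_11 : v_11(x) = 0}. Here v_11(78) = v_11(num) − v_11(den) = 0; compare against these criteria.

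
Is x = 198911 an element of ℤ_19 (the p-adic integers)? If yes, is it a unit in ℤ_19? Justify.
x ∈ ℤ_19 but not a unit; v_19(x) = 3 > 0

ℤ_19 = {x ∈ ℚ_19 : v_19(x) ≥ 0} and ℤ_19^× = {x ∈ ℤ_19 : v_19(x) = 0}. Here v_19(198911) = v_19(num) − v_19(den) = 3; compare against these criteria.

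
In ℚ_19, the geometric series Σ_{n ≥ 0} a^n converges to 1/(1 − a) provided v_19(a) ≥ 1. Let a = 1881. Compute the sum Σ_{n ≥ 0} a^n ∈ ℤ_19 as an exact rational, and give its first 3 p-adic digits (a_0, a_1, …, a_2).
Σ a^n = 1/(1 − a) = -1/1880;  first 3 digits = (1, 4, 2)

v_19(a) = 1 ≥ 1, so the series converges in ℤ_19 to 1/(1 − a) = 1/(1 − 1881) = -1/1880. Expand this rational in ℤ_19: compute digits iteratively via d_i = x_i mod 19, x_{i+1} = (x_i − d_i)/19. The first 3 digits are (1, 4, 2).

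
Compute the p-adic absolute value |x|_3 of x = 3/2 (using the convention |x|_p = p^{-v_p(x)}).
|3/2|_3 = 1/3

Step 1 — compute v_3(x) by factoring powers of 3 out of the numerator and denominator: v_3(3/2) = 1. Step 2 — apply |x|_p = p^{-v_p(x)} = 3^{-1} = 1/3.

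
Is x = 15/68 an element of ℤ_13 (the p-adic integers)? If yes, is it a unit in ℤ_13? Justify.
x ∈ ℤ_13^× (unit); v_13(x) = 0

ℤ_13 = {x ∈ ℚ_13 : v_13(x) ≥ 0} and ℤ_13^× = {x ∈ ℤ_13 : v_13(x) = 0}. Here v_13(15/68) = v_13(num) − v_13(den) = 0; compare against these criteria.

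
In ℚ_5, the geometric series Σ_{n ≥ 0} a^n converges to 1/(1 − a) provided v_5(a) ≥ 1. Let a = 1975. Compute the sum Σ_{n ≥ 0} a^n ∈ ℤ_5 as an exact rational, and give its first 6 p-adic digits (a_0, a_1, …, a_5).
Σ a^n = 1/(1 − a) = -1/1974;  first 6 digits = (1, 0, 4, 0, 4, 3)

v_5(a) = 2 ≥ 1, so the series converges in ℤ_5 to 1/(1 − a) = 1/(1 − 1975) = -1/1974. Expand this rational in ℤ_5: compute digits iteratively via d_i = x_i mod 5, x_{i+1} = (x_i − d_i)/5. The first 6 digits are (1, 0, 4, 0, 4, 3).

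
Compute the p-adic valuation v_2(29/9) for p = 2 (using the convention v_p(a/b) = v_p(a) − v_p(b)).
v_2(29/9) = 0

Factor powers of 2 from the numerator and denominator of the reduced fraction: 29 = 2^0 · 29 and 9 = 2^0 · 9. Apply v_p(a/b) = v_p(a) − v_p(b): v_2(29/9) = 0 − 0 = 0.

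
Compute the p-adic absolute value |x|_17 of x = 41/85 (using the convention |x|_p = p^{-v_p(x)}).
|41/85|_17 = 17

Step 1 — compute v_17(x) by factoring powers of 17 out of the numerator and denominator: v_17(41/85) = -1. Step 2 — apply |x|_p = p^{-v_p(x)} = 17^{1} = 17.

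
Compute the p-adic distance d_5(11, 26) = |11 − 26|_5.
d_5(11, 26) = 1/5

Step 1 — x − y = 11 − 26 = -15. Step 2 — v_5(-15) = 1 (factor: -15 = −(5^1 · 3); the sign does not affect v_p). Step 3 — |x − y|_5 = 5^{-1} = 1/5.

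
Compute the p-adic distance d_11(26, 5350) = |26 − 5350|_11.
d_11(26, 5350) = 1/1331

Step 1 — x − y = 26 − 5350 = -5324. Step 2 — v_11(-5324) = 3 (factor: -5324 = −(11^3 · 4); the sign does not affect v_p). Step 3 — |x − y|_11 = 11^{-3} = 1/1331.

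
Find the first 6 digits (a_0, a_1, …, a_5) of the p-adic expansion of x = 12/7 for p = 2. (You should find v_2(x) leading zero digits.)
(a_0, …, a_5) = (0, 0, 1, 0, 1, 0)

v_2(12/7) = 2, so a_0 = ... = a_1 = 0. Factor out: x = 2^2 · u with u = 3/7 a unit in ℤ_2. Expand u iteratively via a_{v+i} = u_i mod 2, u_{i+1} = (u_i − a_{v+i})/2:
  u_0 = 3/7;  a_2 = 1;  u_1 = (u_0 − 1)/2 = -2/7
  u_1 = -2/7;  a_3 = 0;  u_2 = (u_1 − 0)/2 = -1/7
  u_2 = -1/7;  a_4 = 1;  u_3 = (u_2 − 1)/2 = -4/7
  u_3 = -4/7;  a_5 = 0;  u_4 = (u_3 − 0)/2 = -2/7
Digits: (0, 0, 1, 0, 1, 0).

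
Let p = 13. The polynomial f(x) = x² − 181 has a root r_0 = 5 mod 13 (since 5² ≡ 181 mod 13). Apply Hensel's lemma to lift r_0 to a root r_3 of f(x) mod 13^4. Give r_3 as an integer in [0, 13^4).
r_3 = 18205 (mod 28561)

Hensel's recurrence: r_{i+1} = r_i − f(r_i)·(f′(r_i))^{-1} mod 13^{i+2}, with f′(x) = 2x. Iterate:
  r_0 = 5 (mod 13)
  r_1 = 122 (mod 169)
  r_2 = 629 (mod 2197)
  r_3 = 18205 (mod 28561)
Final: r_3 = 18205, and one checks f(r_3) ≡ 0 mod 13^4.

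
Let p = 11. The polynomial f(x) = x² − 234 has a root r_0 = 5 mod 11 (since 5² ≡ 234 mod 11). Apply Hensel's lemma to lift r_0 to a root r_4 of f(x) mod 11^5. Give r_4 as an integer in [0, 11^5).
r_4 = 35854 (mod 161051)

Hensel's recurrence: r_{i+1} = r_i − f(r_i)·(f′(r_i))^{-1} mod 11^{i+2}, with f′(x) = 2x. Iterate:
  r_0 = 5 (mod 11)
  r_1 = 38 (mod 121)
  r_2 = 1248 (mod 1331)
  r_3 = 6572 (mod 14641)
  r_4 = 35854 (mod 161051)
Final: r_4 = 35854, and one checks f(r_4) ≡ 0 mod 11^5.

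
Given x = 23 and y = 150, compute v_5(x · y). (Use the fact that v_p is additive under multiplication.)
v_5(3450) = 2

v_p(x) = 0 (factor: 23 = 5^0 · 23); v_p(y) = 2 (factor: 150 = 5^2 · 6). Additivity: v_p(xy) = v_p(x) + v_p(y) = 0 + 2 = 2. (Direct check: xy = 3450 = 5^2 · (138).)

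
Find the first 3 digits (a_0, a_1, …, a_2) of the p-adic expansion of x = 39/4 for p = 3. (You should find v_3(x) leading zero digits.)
(a_0, …, a_2) = (0, 1, 0)

v_3(39/4) = 1, so a_0 = ... = a_0 = 0. Factor out: x = 3^1 · u with u = 13/4 a unit in ℤ_3. Expand u iteratively via a_{v+i} = u_i mod 3, u_{i+1} = (u_i − a_{v+i})/3:
  u_0 = 13/4;  a_1 = 1;  u_1 = (u_0 − 1)/3 = 3/4
  u_1 = 3/4;  a_2 = 0;  u_2 = (u_1 − 0)/3 = 1/4
Digits: (0, 1, 0).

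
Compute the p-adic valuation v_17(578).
v_17(578) = 2

v_17(n) is the largest exponent k such that 17^k divides n. Factor out: 578 = 17^2 · 2. (Sign doesn't affect v_p.) So v_17(578) = 2.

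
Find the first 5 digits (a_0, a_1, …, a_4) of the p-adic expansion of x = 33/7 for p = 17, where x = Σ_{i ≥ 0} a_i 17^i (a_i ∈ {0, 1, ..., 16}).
(a_0, …, a_4) = (12, 2, 12, 9, 14)

v_17(33/7) = 0 (numerator and denominator both coprime to 17), so x ∈ ℤ_17^×. Compute digits iteratively via a_i = x_i mod 17, x_{i+1} = (x_i − a_i)/17, with x_0 = x:
  x_0 = 33/7;  a_0 = 12;  x_1 = (x_0 − 12)/17 = -3/7
  x_1 = -3/7;  a_1 = 2;  x_2 = (x_1 − 2)/17 = -1/7
  x_2 = -1/7;  a_2 = 12;  x_3 = (x_2 − 12)/17 = -5/7
  x_3 = -5/7;  a_3 = 9;  x_4 = (x_3 − 9)/17 = -4/7
  x_4 = -4/7;  a_4 = 14;  x_5 = (x_4 − 14)/17 = -6/7
Digits: (12, 2, 12, 9, 14).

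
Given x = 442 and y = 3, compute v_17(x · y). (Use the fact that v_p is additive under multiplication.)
v_17(1326) = 1

v_p(x) = 1 (factor: 442 = 17^1 · 26); v_p(y) = 0 (factor: 3 = 17^0 · 3). Additivity: v_p(xy) = v_p(x) + v_p(y) = 1 + 0 = 1. (Direct check: xy = 1326 = 17^1 · (78).)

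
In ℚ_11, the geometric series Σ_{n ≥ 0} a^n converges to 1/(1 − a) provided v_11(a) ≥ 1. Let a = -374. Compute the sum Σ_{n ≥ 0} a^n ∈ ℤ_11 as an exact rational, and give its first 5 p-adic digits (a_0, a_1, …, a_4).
Σ a^n = 1/(1 − a) = 1/375;  first 5 digits = (1, 10, 8, 4, 1)

v_11(a) = 1 ≥ 1, so the series converges in ℤ_11 to 1/(1 − a) = 1/(1 − (-374)) = 1/375. Expand this rational in ℤ_11: compute digits iteratively via d_i = x_i mod 11, x_{i+1} = (x_i − d_i)/11. The first 5 digits are (1, 10, 8, 4, 1).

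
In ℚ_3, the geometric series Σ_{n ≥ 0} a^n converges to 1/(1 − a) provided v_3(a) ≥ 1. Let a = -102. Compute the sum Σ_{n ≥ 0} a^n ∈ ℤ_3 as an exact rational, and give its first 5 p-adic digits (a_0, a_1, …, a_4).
Σ a^n = 1/(1 − a) = 1/103;  first 5 digits = (1, 2, 1, 2, 1)

v_3(a) = 1 ≥ 1, so the series converges in ℤ_3 to 1/(1 − a) = 1/(1 − (-102)) = 1/103. Expand this rational in ℤ_3: compute digits iteratively via d_i = x_i mod 3, x_{i+1} = (x_i − d_i)/3. The first 5 digits are (1, 2, 1, 2, 1).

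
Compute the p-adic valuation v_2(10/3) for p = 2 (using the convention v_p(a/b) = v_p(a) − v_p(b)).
v_2(10/3) = 1

Factor powers of 2 from the numerator and denominator of the reduced fraction: 10 = 2^1 · 5 and 3 = 2^0 · 3. Apply v_p(a/b) = v_p(a) − v_p(b): v_2(10/3) = 1 − 0 = 1.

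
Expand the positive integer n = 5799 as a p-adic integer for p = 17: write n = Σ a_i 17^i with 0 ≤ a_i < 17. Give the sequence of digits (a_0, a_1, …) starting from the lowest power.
(a_0, a_1, …) = (2, 1, 3, 1)

Repeated division by 17 gives the digits low-to-high: 5799 = 2 + 1·17^1 + 3·17^2 + 1·17^3. Digit sequence: (2, 1, 3, 1).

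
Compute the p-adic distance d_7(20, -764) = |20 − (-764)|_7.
d_7(20, -764) = 1/49

Step 1 — x − y = 20 − (-764) = 784. Step 2 — v_7(784) = 2 (factor: 784 = (7^2 · 16); the sign does not affect v_p). Step 3 — |x − y|_7 = 7^{-2} = 1/49.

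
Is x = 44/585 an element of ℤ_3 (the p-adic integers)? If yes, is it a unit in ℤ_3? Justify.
x ∉ ℤ_3 (v_3(x) = -2 < 0)

ℤ_3 = {x ∈ ℚ_3 : v_3(x) ≥ 0} and ℤ_3^× = {x ∈ ℤ_3 : v_3(x) = 0}. Here v_3(44/585) = v_3(num) − v_3(den) = -2; compare against these criteria.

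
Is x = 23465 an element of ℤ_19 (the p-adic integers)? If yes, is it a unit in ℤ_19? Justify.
x ∈ ℤ_19 but not a unit; v_19(x) = 2 > 0

ℤ_19 = {x ∈ ℚ_19 : v_19(x) ≥ 0} and ℤ_19^× = {x ∈ ℤ_19 : v_19(x) = 0}. Here v_19(23465) = v_19(num) − v_19(den) = 2; compare against these criteria.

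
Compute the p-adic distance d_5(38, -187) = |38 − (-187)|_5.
d_5(38, -187) = 1/25

Step 1 — x − y = 38 − (-187) = 225. Step 2 — v_5(225) = 2 (factor: 225 = (5^2 · 9); the sign does not affect v_p). Step 3 — |x − y|_5 = 5^{-2} = 1/25.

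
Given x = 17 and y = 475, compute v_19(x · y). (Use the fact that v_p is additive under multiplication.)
v_19(8075) = 1

v_p(x) = 0 (factor: 17 = 19^0 · 17); v_p(y) = 1 (factor: 475 = 19^1 · 25). Additivity: v_p(xy) = v_p(x) + v_p(y) = 0 + 1 = 1. (Direct check: xy = 8075 = 19^1 · (425).)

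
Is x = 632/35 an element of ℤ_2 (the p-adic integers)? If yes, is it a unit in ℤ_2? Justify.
x ∈ ℤ_2 but not a unit; v_2(x) = 3 > 0

ℤ_2 = {x ∈ ℚ_2 : v_2(x) ≥ 0} and ℤ_2^× = {x ∈ ℤ_2 : v_2(x) = 0}. Here v_2(632/35) = v_2(num) − v_2(den) = 3; compare against these criteria.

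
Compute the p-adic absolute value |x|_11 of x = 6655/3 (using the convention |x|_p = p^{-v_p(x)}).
|6655/3|_11 = 1/1331

Step 1 — compute v_11(x) by factoring powers of 11 out of the numerator and denominator: v_11(6655/3) = 3. Step 2 — apply |x|_p = p^{-v_p(x)} = 11^{-3} = 1/1331.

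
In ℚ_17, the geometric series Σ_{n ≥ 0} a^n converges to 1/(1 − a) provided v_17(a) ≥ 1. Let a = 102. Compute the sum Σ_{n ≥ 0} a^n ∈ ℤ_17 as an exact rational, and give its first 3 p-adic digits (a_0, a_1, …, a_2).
Σ a^n = 1/(1 − a) = -1/101;  first 3 digits = (1, 6, 2)

v_17(a) = 1 ≥ 1, so the series converges in ℤ_17 to 1/(1 − a) = 1/(1 − 102) = -1/101. Expand this rational in ℤ_17: compute digits iteratively via d_i = x_i mod 17, x_{i+1} = (x_i − d_i)/17. The first 3 digits are (1, 6, 2).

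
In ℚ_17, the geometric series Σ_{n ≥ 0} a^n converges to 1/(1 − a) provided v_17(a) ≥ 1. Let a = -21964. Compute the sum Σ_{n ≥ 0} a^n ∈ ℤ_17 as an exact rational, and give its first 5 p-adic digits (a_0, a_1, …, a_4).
Σ a^n = 1/(1 − a) = 1/21965;  first 5 digits = (1, 0, 9, 12, 12)

v_17(a) = 2 ≥ 1, so the series converges in ℤ_17 to 1/(1 − a) = 1/(1 − (-21964)) = 1/21965. Expand this rational in ℤ_17: compute digits iteratively via d_i = x_i mod 17, x_{i+1} = (x_i − d_i)/17. The first 5 digits are (1, 0, 9, 12, 12).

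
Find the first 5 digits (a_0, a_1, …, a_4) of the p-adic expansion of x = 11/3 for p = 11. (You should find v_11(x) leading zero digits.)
(a_0, …, a_4) = (0, 4, 7, 3, 7)

v_11(11/3) = 1, so a_0 = ... = a_0 = 0. Factor out: x = 11^1 · u with u = 1/3 a unit in ℤ_11. Expand u iteratively via a_{v+i} = u_i mod 11, u_{i+1} = (u_i − a_{v+i})/11:
  u_0 = 1/3;  a_1 = 4;  u_1 = (u_0 − 4)/11 = -1/3
  u_1 = -1/3;  a_2 = 7;  u_2 = (u_1 − 7)/11 = -2/3
  u_2 = -2/3;  a_3 = 3;  u_3 = (u_2 − 3)/11 = -1/3
  u_3 = -1/3;  a_4 = 7;  u_4 = (u_3 − 7)/11 = -2/3
Digits: (0, 4, 7, 3, 7).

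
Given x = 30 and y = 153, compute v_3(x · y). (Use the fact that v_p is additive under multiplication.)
v_3(4590) = 3

v_p(x) = 1 (factor: 30 = 3^1 · 10); v_p(y) = 2 (factor: 153 = 3^2 · 17). Additivity: v_p(xy) = v_p(x) + v_p(y) = 1 + 2 = 3. (Direct check: xy = 4590 = 3^3 · (170).)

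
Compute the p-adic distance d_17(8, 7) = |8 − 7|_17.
d_17(8, 7) = 1

Step 1 — x − y = 8 − 7 = 1. Step 2 — v_17(1) = 0 (factor: 1 = (17^0 · 1); the sign does not affect v_p). Step 3 — |x − y|_17 = 17^{0} = 1.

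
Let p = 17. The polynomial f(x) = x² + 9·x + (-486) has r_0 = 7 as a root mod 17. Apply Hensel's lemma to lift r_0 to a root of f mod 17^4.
r_3 = 83494 (mod 83521)

Hensel: r_{i+1} = r_i − f(r_i)·(f′(r_i))^{-1} mod 17^{i+2}, f′(x) = 2x + 9. Iterate:
  r_0 = 7 (mod 17)
  r_1 = 262 (mod 289)
  r_2 = 4886 (mod 4913)
  r_3 = 83494 (mod 83521)
Final: r = 83494 satisfies f(r) ≡ 0 mod 17^4.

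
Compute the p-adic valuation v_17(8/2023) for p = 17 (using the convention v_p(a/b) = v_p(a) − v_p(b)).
v_17(8/2023) = -2

Factor powers of 17 from the numerator and denominator of the reduced fraction: 8 = 17^0 · 8 and 2023 = 17^2 · 7. Apply v_p(a/b) = v_p(a) − v_p(b): v_17(8/2023) = 0 − 2 = -2.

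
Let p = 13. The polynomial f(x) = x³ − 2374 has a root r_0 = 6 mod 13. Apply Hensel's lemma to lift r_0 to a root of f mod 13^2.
r_1 = 123 (mod 169)

Hensel: r_{i+1} = r_i − f(r_i)/f′(r_i) mod 13^{i+2}, where f′(x) = 3x². Iterate:
  r_0 = 6 (mod 13)
  r_1 = 123 (mod 169)
Final: r = 123 with f(r) ≡ 0 mod 13^2.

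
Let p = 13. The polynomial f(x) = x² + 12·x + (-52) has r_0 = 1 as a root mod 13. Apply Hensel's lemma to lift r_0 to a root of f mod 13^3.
r_2 = 209 (mod 2197)

Hensel: r_{i+1} = r_i − f(r_i)·(f′(r_i))^{-1} mod 13^{i+2}, f′(x) = 2x + 12. Iterate:
  r_0 = 1 (mod 13)
  r_1 = 40 (mod 169)
  r_2 = 209 (mod 2197)
Final: r = 209 satisfies f(r) ≡ 0 mod 13^3.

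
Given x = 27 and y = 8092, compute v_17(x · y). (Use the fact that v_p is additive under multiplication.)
v_17(218484) = 2

v_p(x) = 0 (factor: 27 = 17^0 · 27); v_p(y) = 2 (factor: 8092 = 17^2 · 28). Additivity: v_p(xy) = v_p(x) + v_p(y) = 0 + 2 = 2. (Direct check: xy = 218484 = 17^2 · (756).)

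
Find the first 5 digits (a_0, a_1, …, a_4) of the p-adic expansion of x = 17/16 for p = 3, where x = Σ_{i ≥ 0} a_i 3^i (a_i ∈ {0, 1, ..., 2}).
(a_0, …, a_4) = (2, 1, 2, 2, 0)

v_3(17/16) = 0 (numerator and denominator both coprime to 3), so x ∈ ℤ_3^×. Compute digits iteratively via a_i = x_i mod 3, x_{i+1} = (x_i − a_i)/3, with x_0 = x:
  x_0 = 17/16;  a_0 = 2;  x_1 = (x_0 − 2)/3 = -5/16
  x_1 = -5/16;  a_1 = 1;  x_2 = (x_1 − 1)/3 = -7/16
  x_2 = -7/16;  a_2 = 2;  x_3 = (x_2 − 2)/3 = -13/16
  x_3 = -13/16;  a_3 = 2;  x_4 = (x_3 − 2)/3 = -15/16
  x_4 = -15/16;  a_4 = 0;  x_5 = (x_4 − 0)/3 = -5/16
Digits: (2, 1, 2, 2, 0).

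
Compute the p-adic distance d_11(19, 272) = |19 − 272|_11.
d_11(19, 272) = 1/11

Step 1 — x − y = 19 − 272 = -253. Step 2 — v_11(-253) = 1 (factor: -253 = −(11^1 · 23); the sign does not affect v_p). Step 3 — |x − y|_11 = 11^{-1} = 1/11.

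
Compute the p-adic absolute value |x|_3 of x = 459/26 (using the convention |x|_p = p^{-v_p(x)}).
|459/26|_3 = 1/27

Step 1 — compute v_3(x) by factoring powers of 3 out of the numerator and denominator: v_3(459/26) = 3. Step 2 — apply |x|_p = p^{-v_p(x)} = 3^{-3} = 1/27.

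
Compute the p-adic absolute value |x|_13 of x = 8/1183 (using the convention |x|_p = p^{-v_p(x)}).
|8/1183|_13 = 169

Step 1 — compute v_13(x) by factoring powers of 13 out of the numerator and denominator: v_13(8/1183) = -2. Step 2 — apply |x|_p = p^{-v_p(x)} = 13^{2} = 169.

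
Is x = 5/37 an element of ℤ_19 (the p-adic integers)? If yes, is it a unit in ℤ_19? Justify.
x ∈ ℤ_19^× (unit); v_19(x) = 0

ℤ_19 = {x ∈ ℚ_19 : v_19(x) ≥ 0} and ℤ_19^× = {x ∈ ℤ_19 : v_19(x) = 0}. Here v_19(5/37) = v_19(num) − v_19(den) = 0; compare against these criteria.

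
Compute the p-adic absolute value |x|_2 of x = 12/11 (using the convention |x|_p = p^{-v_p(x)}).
|12/11|_2 = 1/4

Step 1 — compute v_2(x) by factoring powers of 2 out of the numerator and denominator: v_2(12/11) = 2. Step 2 — apply |x|_p = p^{-v_p(x)} = 2^{-2} = 1/4.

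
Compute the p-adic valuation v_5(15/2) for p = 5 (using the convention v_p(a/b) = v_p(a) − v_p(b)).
v_5(15/2) = 1

Factor powers of 5 from the numerator and denominator of the reduced fraction: 15 = 5^1 · 3 and 2 = 5^0 · 2. Apply v_p(a/b) = v_p(a) − v_p(b): v_5(15/2) = 1 − 0 = 1.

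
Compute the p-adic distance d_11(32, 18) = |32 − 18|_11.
d_11(32, 18) = 1

Step 1 — x − y = 32 − 18 = 14. Step 2 — v_11(14) = 0 (factor: 14 = (11^0 · 14); the sign does not affect v_p). Step 3 — |x − y|_11 = 11^{0} = 1.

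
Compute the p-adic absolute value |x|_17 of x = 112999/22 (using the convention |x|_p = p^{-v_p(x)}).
|112999/22|_17 = 1/4913

Step 1 — compute v_17(x) by factoring powers of 17 out of the numerator and denominator: v_17(112999/22) = 3. Step 2 — apply |x|_p = p^{-v_p(x)} = 17^{-3} = 1/4913.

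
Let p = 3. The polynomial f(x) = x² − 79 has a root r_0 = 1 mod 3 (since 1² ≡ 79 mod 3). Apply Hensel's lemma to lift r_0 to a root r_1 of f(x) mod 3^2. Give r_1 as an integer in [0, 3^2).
r_1 = 4 (mod 9)

Hensel's recurrence: r_{i+1} = r_i − f(r_i)·(f′(r_i))^{-1} mod 3^{i+2}, with f′(x) = 2x. Iterate:
  r_0 = 1 (mod 3)
  r_1 = 4 (mod 9)
Final: r_1 = 4, and one checks f(r_1) ≡ 0 mod 3^2.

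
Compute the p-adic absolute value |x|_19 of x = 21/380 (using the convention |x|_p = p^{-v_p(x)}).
|21/380|_19 = 19

Step 1 — compute v_19(x) by factoring powers of 19 out of the numerator and denominator: v_19(21/380) = -1. Step 2 — apply |x|_p = p^{-v_p(x)} = 19^{1} = 19.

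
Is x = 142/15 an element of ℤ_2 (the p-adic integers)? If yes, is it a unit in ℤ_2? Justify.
x ∈ ℤ_2 but not a unit; v_2(x) = 1 > 0

ℤ_2 = {x ∈ ℚ_2 : v_2(x) ≥ 0} and ℤ_2^× = {x ∈ ℤ_2 : v_2(x) = 0}. Here v_2(142/15) = v_2(num) − v_2(den) = 1; compare against these criteria.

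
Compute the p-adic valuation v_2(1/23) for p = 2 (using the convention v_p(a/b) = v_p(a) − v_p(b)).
v_2(1/23) = 0

Factor powers of 2 from the numerator and denominator of the reduced fraction: 1 = 2^0 · 1 and 23 = 2^0 · 23. Apply v_p(a/b) = v_p(a) − v_p(b): v_2(1/23) = 0 − 0 = 0.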